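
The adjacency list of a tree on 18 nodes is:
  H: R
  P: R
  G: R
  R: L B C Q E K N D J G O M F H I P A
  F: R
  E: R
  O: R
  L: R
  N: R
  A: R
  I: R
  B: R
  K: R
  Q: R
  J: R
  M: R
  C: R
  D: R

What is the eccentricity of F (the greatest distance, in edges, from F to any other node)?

A farthest node from F is I (E, L, K, N, O, M, H, B, Q, G, A, D, J, P, C also at distance 2).
The path F-R-I has 2 edges.

2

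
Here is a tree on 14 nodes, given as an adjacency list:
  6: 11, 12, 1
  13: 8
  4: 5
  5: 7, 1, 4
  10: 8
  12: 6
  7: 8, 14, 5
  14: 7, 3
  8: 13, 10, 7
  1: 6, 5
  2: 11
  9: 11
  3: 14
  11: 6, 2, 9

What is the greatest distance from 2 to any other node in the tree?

7

A farthest node from 2 is 10 (3, 13 also at distance 7).
The path 2 – 11 – 6 – 1 – 5 – 7 – 8 – 10 has 7 edges.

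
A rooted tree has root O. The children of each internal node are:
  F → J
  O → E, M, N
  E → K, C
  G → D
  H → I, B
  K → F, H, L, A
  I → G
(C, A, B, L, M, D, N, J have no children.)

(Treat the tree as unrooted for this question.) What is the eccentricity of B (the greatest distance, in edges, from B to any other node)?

A farthest node from B is M (N also at distance 5).
The path B – H – K – E – O – M has 5 edges.

5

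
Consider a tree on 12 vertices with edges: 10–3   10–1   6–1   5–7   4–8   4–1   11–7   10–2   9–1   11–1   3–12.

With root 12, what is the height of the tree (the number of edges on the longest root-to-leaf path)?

The longest root-to-leaf path is 12 – 3 – 10 – 1 – 11 – 7 – 5 (6 edges).

6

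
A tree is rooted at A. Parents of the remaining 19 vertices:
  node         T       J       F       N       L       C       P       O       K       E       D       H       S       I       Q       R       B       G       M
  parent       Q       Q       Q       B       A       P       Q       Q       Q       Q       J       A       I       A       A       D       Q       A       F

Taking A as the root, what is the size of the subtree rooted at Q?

14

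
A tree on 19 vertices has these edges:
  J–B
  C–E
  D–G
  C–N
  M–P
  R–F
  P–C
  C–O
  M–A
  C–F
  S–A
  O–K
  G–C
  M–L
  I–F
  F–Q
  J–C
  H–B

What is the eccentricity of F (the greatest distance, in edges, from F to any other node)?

A farthest node from F is S.
The path F-C-P-M-A-S has 5 edges.

5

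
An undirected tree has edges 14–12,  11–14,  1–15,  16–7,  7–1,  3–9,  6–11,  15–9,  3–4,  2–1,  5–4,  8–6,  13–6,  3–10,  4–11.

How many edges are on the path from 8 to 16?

8–6–11–4–3–9–15–1–7–16: 9 edges.

9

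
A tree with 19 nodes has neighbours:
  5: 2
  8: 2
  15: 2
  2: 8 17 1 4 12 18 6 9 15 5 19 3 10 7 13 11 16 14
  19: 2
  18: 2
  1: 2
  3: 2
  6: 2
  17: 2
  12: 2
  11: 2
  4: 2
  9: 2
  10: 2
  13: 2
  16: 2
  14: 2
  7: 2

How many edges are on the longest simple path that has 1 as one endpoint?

2

The node farthest from 1 is 11 (14, 13, 18, 10, 4, 5, 6, 9, 19, 3, 8, 15, 17, 7, 12, 16 also at distance 2), via 1–2–11 — 2 edges.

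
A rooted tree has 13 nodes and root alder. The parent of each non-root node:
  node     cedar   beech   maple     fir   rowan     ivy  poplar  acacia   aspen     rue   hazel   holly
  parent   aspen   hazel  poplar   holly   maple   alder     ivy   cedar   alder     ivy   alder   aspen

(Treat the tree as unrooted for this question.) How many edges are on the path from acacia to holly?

3

Walking from acacia: acacia - cedar - aspen - holly. Length 3.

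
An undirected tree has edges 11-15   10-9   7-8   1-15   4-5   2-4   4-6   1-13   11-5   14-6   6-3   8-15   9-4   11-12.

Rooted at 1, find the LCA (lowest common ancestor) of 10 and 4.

4

Path 10→root: 10 9 4 5 11 15 1; path 4→root: 4 5 11 15 1.
First common node: 4.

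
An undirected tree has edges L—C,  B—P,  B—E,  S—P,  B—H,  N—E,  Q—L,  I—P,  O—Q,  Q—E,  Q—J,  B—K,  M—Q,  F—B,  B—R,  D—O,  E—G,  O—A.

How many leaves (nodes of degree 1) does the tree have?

13

Degree-1 nodes: A, C, D, F, G, H, I, J, K, M, N, R, S — 13 of them.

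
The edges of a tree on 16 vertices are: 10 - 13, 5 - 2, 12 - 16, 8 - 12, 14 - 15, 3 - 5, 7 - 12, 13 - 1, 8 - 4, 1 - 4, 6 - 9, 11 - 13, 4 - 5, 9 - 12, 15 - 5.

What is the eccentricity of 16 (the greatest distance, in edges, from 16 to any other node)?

Distances from 16 peak at 6, attained at 11 (10, 14 also at distance 6).
16-12-8-4-1-13-11

6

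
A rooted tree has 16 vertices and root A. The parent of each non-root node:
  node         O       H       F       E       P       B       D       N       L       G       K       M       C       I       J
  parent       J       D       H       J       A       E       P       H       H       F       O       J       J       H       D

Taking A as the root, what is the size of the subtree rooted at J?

7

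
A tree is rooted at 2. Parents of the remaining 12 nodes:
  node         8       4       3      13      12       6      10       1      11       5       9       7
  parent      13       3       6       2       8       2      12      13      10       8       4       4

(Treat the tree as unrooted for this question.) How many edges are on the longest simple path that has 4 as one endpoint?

8

A farthest node from 4 is 11.
The path 4–3–6–2–13–8–12–10–11 has 8 edges.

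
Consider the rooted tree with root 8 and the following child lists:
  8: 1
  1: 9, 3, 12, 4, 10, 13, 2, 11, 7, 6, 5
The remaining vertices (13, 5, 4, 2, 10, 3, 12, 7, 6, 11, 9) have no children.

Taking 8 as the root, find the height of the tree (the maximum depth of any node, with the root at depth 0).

2

10 sits deepest: 8–1–10 — 2 edges from the root.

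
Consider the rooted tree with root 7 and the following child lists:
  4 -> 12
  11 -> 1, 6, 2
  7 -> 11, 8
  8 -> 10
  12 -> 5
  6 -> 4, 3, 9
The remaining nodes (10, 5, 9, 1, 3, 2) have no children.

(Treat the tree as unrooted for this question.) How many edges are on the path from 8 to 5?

Walking from 8: 8 – 7 – 11 – 6 – 4 – 12 – 5. Length 6.

6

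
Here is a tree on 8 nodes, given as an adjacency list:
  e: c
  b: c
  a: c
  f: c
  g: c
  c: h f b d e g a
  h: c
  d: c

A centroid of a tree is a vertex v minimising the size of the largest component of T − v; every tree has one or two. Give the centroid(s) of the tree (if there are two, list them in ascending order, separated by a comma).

c

If c is removed the pieces have sizes 1, 1, 1, 1, 1, 1, 1, all ≤ ⌊8/2⌋ = 4.
No neighbour of c does as well, so c is the unique centroid.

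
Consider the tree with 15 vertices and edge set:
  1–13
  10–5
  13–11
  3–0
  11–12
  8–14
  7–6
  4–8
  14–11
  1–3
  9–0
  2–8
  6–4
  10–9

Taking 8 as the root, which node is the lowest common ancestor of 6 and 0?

8

Ancestors of 6 (toward the root): 6, 4, 8.
Ancestors of 0: 0, 3, 1, 13, 11, 14, 8.
The deepest node appearing in both lists is 8.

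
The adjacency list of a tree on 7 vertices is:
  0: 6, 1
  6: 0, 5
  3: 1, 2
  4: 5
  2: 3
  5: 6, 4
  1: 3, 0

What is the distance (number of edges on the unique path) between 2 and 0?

The path is 2–3–1–0, which has 3 edges.

3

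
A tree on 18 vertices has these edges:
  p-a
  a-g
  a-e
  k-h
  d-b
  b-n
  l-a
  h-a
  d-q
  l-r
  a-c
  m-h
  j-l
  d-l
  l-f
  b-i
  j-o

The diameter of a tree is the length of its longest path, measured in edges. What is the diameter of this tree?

BFS from n reaches k last, at distance 6; BFS from k confirms no node is farther.
Path: n–b–d–l–a–h–k.

6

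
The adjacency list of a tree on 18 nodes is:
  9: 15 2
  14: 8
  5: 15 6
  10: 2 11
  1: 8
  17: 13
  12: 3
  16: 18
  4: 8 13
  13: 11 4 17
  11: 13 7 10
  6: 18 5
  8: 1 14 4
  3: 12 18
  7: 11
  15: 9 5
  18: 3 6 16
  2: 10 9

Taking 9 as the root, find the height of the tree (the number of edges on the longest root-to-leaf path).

14 sits deepest: 9 – 2 – 10 – 11 – 13 – 4 – 8 – 14 — 7 edges from the root.

7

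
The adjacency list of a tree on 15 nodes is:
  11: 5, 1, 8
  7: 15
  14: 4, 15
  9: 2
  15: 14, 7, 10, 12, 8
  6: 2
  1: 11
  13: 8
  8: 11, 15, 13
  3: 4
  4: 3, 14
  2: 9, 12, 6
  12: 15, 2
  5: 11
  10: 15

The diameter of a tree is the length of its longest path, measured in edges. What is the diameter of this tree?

A longest path is 6 - 2 - 12 - 15 - 8 - 11 - 5, with 6 edges.

6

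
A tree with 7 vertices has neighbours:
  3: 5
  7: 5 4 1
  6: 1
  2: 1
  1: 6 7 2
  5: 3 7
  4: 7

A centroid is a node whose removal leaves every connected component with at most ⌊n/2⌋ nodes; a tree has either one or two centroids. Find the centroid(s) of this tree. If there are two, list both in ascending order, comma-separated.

Delete 7: the remaining components have sizes 3, 2, 1. Max 3 ≤ 3, so 7 is a centroid.
Every other node leaves some component of size > 3, so the centroid is unique.

7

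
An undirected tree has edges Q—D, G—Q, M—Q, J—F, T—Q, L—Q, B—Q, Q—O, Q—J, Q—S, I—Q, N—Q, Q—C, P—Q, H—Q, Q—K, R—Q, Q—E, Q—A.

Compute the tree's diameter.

3

A longest path is F-J-Q-L, with 3 edges.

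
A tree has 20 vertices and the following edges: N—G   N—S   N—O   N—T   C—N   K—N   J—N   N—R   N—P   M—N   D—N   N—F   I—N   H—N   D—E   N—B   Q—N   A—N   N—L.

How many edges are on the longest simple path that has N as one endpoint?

The node farthest from N is E, via N – D – E — 2 edges.

2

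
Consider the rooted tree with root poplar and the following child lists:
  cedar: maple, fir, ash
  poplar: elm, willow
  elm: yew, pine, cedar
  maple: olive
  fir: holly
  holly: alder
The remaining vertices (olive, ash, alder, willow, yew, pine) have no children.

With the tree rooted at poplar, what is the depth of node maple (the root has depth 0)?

Path from poplar to maple: poplar–elm–cedar–maple, which has 3 edges.

3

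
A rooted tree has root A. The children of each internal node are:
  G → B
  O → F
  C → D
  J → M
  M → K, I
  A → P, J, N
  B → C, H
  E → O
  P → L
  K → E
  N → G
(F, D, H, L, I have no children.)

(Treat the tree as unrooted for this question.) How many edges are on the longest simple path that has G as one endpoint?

A farthest node from G is F.
The path G-N-A-J-M-K-E-O-F has 8 edges.

8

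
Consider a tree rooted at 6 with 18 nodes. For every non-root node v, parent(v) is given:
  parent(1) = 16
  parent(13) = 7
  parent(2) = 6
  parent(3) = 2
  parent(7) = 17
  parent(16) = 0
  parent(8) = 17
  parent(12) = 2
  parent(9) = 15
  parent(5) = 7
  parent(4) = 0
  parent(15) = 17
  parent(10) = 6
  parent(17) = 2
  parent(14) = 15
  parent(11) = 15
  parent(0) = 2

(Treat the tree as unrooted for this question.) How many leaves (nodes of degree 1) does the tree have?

11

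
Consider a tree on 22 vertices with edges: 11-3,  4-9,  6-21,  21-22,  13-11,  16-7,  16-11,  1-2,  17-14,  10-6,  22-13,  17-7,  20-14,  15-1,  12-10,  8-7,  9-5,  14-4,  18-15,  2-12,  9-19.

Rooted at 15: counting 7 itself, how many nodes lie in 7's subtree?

Descendants of 7 (including itself): 7, 8, 17, 14, 20, 4, 9, 19, 5. That's 9.

9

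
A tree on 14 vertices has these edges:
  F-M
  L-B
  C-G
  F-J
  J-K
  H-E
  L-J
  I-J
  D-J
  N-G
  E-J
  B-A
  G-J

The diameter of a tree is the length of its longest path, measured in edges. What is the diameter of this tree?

Starting from A, a farthest node is M at distance 5.
One longest path: A–B–L–J–F–M.
So the diameter is 5.

5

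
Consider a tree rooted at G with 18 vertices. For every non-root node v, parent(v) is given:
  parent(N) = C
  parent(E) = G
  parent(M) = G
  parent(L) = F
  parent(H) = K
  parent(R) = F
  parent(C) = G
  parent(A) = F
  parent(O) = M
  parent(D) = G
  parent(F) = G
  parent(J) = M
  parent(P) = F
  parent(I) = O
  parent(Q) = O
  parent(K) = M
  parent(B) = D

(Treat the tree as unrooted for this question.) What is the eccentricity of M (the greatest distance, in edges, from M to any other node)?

A farthest node from M is L (A, P, R, N, B also at distance 3).
The path M-G-F-L has 3 edges.

3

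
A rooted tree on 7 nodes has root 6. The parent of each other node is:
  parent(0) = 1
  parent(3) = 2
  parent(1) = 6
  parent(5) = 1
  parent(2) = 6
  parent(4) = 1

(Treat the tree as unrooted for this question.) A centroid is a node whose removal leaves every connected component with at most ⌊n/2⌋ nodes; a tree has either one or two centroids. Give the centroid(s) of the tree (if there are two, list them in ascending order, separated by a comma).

Delete 1: the remaining components have sizes 3, 1, 1, 1. Max 3 ≤ 3, so 1 is a centroid.
Every other node leaves some component of size > 3, so the centroid is unique.

1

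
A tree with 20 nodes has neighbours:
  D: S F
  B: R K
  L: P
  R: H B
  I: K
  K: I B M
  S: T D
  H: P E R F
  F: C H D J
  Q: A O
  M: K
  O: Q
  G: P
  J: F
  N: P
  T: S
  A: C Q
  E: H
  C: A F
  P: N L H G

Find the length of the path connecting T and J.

4

T–S–D–F–J: 4 edges.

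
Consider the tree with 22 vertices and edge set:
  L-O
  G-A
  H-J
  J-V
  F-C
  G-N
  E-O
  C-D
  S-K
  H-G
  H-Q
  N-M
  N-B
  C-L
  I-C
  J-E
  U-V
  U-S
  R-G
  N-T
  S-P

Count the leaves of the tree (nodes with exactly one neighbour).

11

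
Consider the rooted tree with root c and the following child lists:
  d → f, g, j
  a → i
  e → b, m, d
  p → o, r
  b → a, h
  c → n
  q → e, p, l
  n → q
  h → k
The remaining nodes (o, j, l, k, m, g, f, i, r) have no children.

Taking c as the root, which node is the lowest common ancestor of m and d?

e

Ancestors of m (toward the root): m, e, q, n, c.
Ancestors of d: d, e, q, n, c.
The deepest node appearing in both lists is e.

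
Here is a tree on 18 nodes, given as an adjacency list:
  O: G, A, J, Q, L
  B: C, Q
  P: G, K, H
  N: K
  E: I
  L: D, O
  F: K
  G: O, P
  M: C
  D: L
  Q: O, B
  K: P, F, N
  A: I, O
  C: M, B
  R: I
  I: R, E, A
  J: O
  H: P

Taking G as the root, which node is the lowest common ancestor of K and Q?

K's ancestor chain is K, P, G and Q's is Q, O, G; they first meet at G.

G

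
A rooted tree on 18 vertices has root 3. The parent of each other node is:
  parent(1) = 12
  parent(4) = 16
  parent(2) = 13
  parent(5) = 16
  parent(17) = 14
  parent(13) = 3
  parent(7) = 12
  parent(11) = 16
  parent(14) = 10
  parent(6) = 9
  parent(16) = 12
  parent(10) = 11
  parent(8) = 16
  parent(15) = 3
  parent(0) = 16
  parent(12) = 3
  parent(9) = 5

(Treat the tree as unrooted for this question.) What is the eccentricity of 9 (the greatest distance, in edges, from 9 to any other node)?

The node farthest from 9 is 2 (17 also at distance 6), via 9-5-16-12-3-13-2 — 6 edges.

6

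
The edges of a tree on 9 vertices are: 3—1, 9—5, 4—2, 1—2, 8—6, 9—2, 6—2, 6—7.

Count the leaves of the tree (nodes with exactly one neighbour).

5

Degree-1 nodes: 3, 4, 5, 7, 8 — 5 of them.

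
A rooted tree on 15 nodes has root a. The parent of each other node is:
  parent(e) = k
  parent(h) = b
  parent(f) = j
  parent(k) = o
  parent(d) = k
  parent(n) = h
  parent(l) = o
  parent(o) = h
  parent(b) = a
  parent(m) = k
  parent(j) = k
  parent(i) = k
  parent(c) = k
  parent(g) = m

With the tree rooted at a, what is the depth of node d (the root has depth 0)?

Climbing from d to the root: d → k → o → h → b → a. That's 5 steps.

5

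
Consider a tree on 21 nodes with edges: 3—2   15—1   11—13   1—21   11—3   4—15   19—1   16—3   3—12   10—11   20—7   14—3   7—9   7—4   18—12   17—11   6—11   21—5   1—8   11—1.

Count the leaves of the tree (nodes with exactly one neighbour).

Degree-1 nodes: 2, 5, 6, 8, 9, 10, 13, 14, 16, 17, 18, 19, 20 — 13 of them.

13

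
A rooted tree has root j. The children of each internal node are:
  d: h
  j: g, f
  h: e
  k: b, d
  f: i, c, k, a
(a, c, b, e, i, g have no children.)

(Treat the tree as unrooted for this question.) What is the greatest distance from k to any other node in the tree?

A farthest node from k is g (e also at distance 3).
The path k–f–j–g has 3 edges.

3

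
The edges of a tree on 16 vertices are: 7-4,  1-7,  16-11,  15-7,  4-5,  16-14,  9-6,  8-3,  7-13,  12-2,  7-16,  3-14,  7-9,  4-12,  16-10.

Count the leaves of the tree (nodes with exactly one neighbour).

9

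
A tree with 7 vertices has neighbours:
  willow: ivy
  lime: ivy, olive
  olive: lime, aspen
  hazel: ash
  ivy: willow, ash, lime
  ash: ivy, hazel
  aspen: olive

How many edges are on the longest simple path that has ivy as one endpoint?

3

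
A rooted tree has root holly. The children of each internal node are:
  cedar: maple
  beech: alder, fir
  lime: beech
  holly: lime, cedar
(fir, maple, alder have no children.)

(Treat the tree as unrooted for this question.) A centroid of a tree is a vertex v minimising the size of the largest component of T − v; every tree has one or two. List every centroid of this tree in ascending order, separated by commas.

lime

Delete lime: the remaining components have sizes 3, 3. Max 3 ≤ 3, so lime is a centroid.
Every other node leaves some component of size > 3, so the centroid is unique.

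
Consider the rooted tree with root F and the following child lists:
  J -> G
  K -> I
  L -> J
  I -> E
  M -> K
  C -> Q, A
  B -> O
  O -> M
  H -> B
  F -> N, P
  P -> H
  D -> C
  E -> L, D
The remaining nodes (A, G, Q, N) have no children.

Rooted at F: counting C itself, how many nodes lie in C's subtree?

The subtree rooted at C contains: C, A, Q — 3 nodes.

3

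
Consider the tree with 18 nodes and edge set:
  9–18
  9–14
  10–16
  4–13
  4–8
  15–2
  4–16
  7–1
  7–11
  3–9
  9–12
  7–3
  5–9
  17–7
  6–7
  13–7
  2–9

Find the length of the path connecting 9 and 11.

The path is 9–3–7–11, which has 3 edges.

3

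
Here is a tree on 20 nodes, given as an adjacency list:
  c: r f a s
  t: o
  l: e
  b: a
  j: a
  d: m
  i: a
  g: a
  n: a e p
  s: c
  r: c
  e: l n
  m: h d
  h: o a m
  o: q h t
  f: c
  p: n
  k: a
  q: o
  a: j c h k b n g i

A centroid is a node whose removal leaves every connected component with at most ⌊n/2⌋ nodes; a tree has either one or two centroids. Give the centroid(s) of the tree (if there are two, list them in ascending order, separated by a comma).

Removing a splits the tree into components of sizes 6, 4, 4, 1, 1, 1, 1, 1; the largest is 6 ≤ ⌊20/2⌋ = 10.
No neighbour of a does as well, so a is the unique centroid.

a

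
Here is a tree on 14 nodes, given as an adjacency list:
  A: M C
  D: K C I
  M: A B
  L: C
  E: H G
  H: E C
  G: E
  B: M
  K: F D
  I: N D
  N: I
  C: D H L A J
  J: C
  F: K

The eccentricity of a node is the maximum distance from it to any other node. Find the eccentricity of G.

6

Distances from G peak at 6, attained at B (F, N also at distance 6).
G-E-H-C-A-M-B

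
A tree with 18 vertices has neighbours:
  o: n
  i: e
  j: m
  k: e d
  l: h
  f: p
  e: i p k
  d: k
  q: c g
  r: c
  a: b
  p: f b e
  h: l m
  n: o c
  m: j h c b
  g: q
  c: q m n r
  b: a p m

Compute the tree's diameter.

8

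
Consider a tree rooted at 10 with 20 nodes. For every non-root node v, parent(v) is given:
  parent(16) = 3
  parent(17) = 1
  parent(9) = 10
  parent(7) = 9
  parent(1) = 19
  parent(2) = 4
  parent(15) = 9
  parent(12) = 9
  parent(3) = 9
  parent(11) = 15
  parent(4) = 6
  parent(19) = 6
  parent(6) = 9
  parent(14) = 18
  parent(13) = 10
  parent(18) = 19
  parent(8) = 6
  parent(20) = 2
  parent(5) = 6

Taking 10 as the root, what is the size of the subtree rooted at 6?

6's subtree: {6, 19, 8, 4, 5, 1, 18, 2, 17, 14, 20}, size 11.

11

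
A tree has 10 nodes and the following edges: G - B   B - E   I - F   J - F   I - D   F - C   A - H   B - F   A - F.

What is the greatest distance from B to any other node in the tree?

The node farthest from B is H (D also at distance 3), via B–F–A–H — 3 edges.

3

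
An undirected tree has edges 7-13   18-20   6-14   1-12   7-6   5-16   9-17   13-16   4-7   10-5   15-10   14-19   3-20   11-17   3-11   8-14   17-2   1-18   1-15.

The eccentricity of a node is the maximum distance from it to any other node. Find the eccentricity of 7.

12

A farthest node from 7 is 9 (2 also at distance 12).
The path 7-13-16-5-10-15-1-18-20-3-11-17-9 has 12 edges.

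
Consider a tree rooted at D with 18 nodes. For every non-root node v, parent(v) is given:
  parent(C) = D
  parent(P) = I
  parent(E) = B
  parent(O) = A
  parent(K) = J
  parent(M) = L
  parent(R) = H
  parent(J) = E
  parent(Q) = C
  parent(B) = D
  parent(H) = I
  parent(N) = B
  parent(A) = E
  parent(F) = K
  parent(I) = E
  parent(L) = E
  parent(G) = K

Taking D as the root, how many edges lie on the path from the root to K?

4

D → B → E → J → K — 4 edges.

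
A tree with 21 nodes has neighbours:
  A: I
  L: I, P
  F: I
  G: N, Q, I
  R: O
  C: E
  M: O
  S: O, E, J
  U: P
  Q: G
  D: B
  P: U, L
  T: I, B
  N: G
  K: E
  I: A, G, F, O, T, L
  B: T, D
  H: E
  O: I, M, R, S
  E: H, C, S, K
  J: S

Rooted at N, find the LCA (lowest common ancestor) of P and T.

Ancestors of P (toward the root): P, L, I, G, N.
Ancestors of T: T, I, G, N.
The deepest node appearing in both lists is I.

I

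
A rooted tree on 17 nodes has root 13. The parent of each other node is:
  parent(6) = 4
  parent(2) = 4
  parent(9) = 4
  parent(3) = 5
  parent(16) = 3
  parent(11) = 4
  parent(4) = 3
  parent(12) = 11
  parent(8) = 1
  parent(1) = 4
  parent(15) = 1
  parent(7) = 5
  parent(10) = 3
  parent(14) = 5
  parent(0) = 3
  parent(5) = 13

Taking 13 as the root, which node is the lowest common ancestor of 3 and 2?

3

Path 3→root: 3 5 13; path 2→root: 2 4 3 5 13.
First common node: 3.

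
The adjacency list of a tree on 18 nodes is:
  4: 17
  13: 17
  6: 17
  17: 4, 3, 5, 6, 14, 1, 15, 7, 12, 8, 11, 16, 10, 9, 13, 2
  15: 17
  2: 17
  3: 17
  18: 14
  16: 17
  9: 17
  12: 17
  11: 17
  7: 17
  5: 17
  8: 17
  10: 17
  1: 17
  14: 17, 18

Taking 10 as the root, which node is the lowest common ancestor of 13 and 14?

13's ancestor chain is 13, 17, 10 and 14's is 14, 17, 10; they first meet at 17.

17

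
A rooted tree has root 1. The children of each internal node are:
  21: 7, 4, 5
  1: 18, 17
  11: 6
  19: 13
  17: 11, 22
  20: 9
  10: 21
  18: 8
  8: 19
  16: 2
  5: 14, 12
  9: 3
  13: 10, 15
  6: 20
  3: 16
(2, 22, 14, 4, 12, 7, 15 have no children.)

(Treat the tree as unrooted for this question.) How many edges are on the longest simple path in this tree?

16

A longest path is 2–16–3–9–20–6–11–17–1–18–8–19–13–10–21–5–12, with 16 edges.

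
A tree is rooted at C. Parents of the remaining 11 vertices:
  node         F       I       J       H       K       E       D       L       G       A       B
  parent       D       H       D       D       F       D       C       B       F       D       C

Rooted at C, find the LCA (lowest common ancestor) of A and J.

Path A→root: A D C; path J→root: J D C.
First common node: D.

D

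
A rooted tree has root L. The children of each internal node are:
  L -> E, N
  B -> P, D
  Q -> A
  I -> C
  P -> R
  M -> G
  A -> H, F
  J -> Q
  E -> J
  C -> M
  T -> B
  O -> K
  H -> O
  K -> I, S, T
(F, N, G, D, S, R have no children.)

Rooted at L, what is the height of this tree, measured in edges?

G sits deepest: L–E–J–Q–A–H–O–K–I–C–M–G — 11 edges from the root.

11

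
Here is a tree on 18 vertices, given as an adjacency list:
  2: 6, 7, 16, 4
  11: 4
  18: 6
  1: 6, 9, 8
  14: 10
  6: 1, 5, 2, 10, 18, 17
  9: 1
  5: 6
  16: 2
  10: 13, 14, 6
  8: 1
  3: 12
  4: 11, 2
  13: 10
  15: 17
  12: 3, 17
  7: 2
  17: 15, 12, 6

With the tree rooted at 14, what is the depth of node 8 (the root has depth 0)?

14 → 10 → 6 → 1 → 8 — 4 edges.

4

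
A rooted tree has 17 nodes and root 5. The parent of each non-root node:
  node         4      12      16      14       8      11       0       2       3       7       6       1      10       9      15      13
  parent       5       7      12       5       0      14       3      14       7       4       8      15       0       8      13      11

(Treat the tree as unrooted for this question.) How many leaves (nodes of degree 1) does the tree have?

Degree-1 nodes: 1, 2, 6, 9, 10, 16 — 6 of them.

6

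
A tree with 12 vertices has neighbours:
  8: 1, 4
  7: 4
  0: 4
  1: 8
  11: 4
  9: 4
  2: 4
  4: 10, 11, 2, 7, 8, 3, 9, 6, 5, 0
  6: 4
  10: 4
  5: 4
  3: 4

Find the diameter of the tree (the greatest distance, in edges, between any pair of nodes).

3

Starting from 1, a farthest node is 9 at distance 3.
One longest path: 1 – 8 – 4 – 9.
So the diameter is 3.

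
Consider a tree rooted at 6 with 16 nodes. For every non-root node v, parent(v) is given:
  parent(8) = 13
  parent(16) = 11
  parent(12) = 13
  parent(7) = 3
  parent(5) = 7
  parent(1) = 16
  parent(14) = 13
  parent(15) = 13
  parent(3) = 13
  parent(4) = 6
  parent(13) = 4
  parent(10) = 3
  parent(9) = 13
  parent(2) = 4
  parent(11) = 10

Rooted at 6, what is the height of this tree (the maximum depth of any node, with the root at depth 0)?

7

A deepest node is 1, reached by 6-4-13-3-10-11-16-1.
That path has 7 edges, so the height is 7.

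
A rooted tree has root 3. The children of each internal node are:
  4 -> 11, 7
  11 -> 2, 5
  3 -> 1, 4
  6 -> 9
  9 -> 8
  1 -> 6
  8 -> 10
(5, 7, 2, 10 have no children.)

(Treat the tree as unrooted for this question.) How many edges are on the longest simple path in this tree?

8

Starting from 10, a farthest node is 2 at distance 8.
One longest path: 10 - 8 - 9 - 6 - 1 - 3 - 4 - 11 - 2.
So the diameter is 8.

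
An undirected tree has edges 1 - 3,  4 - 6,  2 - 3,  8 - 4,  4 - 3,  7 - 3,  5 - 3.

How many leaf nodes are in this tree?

Exactly 6 nodes have a single neighbour: 1, 2, 5, 6, 7, 8.

6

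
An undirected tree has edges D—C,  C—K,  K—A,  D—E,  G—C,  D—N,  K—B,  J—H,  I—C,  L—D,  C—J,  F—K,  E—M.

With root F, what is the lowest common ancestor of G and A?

K

G's ancestor chain is G, C, K, F and A's is A, K, F; they first meet at K.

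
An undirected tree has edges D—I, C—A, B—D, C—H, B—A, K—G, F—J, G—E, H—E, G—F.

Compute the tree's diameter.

9

A longest path is I–D–B–A–C–H–E–G–F–J, with 9 edges.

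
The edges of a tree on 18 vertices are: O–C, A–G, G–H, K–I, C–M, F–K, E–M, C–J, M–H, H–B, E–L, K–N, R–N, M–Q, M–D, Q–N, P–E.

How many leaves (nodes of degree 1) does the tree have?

10

Exactly 10 nodes have a single neighbour: A, B, D, F, I, J, L, O, P, R.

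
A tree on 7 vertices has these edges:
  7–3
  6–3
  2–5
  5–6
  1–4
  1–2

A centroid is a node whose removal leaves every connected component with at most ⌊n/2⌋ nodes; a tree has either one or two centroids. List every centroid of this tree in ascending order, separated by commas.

5

Delete 5: the remaining components have sizes 3, 3. Max 3 ≤ 3, so 5 is a centroid.
Every other node leaves some component of size > 3, so the centroid is unique.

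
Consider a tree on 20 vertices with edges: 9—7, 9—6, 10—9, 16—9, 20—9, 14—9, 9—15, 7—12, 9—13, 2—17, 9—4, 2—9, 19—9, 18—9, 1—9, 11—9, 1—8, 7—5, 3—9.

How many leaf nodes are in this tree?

16

The leaves are 3, 4, 5, 6, 8, 10, 11, 12, 13, 14, 15, 16, 17, 18, 19, 20.
That is 16 leaves.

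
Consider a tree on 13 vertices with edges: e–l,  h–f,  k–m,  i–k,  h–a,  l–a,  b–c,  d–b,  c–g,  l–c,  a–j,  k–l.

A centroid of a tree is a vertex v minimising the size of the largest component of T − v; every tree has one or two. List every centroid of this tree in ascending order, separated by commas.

Delete l: the remaining components have sizes 4, 4, 3, 1. Max 4 ≤ 6, so l is a centroid.
No neighbour of l does as well, so l is the unique centroid.

l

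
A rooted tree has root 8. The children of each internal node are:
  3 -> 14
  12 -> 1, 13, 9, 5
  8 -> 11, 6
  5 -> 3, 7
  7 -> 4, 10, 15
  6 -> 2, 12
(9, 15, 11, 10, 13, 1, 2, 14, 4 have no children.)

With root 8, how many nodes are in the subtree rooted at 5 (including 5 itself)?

7

The subtree rooted at 5 contains: 5, 3, 7, 14, 10, 15, 4 — 7 nodes.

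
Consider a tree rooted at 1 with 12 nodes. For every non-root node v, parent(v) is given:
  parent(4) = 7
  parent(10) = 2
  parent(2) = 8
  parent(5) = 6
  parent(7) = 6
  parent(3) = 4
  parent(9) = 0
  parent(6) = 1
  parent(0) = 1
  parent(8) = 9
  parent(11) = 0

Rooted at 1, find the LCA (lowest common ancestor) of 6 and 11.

Path 6→root: 6 1; path 11→root: 11 0 1.
First common node: 1.

1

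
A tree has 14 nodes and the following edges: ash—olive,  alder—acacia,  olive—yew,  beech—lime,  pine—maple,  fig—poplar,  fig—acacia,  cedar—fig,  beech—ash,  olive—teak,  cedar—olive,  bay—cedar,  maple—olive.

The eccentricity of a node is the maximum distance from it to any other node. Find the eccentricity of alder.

A farthest node from alder is lime.
The path alder – acacia – fig – cedar – olive – ash – beech – lime has 7 edges.

7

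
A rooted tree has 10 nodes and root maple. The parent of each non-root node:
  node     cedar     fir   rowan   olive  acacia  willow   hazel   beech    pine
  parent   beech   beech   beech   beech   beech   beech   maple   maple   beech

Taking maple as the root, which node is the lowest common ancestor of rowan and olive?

Path rowan→root: rowan beech maple; path olive→root: olive beech maple.
First common node: beech.

beech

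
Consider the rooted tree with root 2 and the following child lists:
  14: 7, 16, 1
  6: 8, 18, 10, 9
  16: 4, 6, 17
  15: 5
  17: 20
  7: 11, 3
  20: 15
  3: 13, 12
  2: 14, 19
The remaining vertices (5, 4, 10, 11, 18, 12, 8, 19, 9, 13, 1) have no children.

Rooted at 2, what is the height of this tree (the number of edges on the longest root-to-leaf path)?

The longest root-to-leaf path is 2–14–16–17–20–15–5 (6 edges).

6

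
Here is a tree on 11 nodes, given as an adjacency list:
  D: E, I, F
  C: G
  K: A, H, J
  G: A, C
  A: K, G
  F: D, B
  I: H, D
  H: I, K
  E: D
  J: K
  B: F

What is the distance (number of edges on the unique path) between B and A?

B–F–D–I–H–K–A: 6 edges.

6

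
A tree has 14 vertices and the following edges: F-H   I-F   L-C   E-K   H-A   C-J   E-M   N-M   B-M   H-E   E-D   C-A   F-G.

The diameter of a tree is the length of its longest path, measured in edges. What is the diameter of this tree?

A longest path is B – M – E – H – A – C – J, with 6 edges.

6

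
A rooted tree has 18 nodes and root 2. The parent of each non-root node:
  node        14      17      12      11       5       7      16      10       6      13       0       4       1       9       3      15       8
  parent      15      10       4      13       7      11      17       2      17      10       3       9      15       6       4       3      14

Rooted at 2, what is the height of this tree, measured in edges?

9

The longest root-to-leaf path is 2 → 10 → 17 → 6 → 9 → 4 → 3 → 15 → 14 → 8 (9 edges).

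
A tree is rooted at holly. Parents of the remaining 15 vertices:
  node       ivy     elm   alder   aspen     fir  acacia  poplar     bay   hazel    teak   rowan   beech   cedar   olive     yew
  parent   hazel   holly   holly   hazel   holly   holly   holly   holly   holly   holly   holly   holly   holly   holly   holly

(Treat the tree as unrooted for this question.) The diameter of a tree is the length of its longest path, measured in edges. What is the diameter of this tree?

3

BFS from aspen reaches alder last, at distance 3; BFS from alder confirms no node is farther.
Path: aspen-hazel-holly-alder.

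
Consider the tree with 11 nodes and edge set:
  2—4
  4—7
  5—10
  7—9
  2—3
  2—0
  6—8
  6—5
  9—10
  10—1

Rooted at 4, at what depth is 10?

3

Path from 4 to 10: 4–7–9–10, which has 3 edges.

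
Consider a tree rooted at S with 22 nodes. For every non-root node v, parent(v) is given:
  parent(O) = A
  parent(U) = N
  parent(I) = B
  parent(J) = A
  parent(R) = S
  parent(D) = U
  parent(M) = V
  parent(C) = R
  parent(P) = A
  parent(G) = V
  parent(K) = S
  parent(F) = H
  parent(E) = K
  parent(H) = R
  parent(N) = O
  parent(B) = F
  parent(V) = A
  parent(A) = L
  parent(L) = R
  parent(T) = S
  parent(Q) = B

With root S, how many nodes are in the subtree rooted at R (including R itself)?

18

Descendants of R (including itself): R, L, H, C, A, F, O, V, P, J, B, N, M, G, I, Q, U, D. That's 18.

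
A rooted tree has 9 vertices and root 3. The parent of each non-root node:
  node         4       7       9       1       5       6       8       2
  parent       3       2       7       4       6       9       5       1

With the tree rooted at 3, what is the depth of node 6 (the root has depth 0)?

6

Path from 3 to 6: 3 – 4 – 1 – 2 – 7 – 9 – 6, which has 6 edges.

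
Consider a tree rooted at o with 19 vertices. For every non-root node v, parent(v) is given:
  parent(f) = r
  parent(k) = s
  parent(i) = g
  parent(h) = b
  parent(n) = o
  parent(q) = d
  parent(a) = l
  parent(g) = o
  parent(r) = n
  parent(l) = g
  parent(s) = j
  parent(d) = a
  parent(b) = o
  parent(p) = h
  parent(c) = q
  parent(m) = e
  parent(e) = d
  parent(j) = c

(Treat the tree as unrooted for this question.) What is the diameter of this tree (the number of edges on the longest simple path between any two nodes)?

12

BFS from k reaches f last, at distance 12; BFS from f confirms no node is farther.
Path: k – s – j – c – q – d – a – l – g – o – n – r – f.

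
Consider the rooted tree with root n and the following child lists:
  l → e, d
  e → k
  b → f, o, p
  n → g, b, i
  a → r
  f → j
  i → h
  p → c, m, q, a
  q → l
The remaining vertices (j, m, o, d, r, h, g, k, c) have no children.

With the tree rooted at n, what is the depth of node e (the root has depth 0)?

5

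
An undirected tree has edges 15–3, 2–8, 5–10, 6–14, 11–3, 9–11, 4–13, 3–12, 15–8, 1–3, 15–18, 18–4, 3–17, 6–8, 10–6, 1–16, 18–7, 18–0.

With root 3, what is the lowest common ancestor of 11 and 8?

3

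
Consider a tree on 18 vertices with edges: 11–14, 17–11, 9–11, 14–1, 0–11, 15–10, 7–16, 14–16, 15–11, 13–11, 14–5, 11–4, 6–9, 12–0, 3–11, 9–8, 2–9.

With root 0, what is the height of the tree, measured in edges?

4

A deepest node is 7, reached by 0-11-14-16-7.
That path has 4 edges, so the height is 4.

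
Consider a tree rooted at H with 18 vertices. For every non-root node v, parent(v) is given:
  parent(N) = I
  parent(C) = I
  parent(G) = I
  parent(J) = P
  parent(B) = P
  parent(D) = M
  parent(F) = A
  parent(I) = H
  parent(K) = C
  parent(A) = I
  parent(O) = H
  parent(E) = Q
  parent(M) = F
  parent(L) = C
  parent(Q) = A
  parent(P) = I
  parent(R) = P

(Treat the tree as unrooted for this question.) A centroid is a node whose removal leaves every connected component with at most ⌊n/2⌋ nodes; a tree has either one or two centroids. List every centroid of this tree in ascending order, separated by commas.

Delete I: the remaining components have sizes 6, 4, 3, 2, 1, 1. Max 6 ≤ 9, so I is a centroid.
Every other node leaves some component of size > 9, so the centroid is unique.

I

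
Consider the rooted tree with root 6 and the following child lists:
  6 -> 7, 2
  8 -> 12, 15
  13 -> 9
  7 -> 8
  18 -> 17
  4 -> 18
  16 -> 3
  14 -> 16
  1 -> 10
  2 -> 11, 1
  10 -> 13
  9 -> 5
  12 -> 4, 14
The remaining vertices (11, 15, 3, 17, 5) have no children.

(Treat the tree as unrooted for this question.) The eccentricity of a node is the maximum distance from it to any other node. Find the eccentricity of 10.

9

The node farthest from 10 is 3 (17 also at distance 9), via 10-1-2-6-7-8-12-14-16-3 — 9 edges.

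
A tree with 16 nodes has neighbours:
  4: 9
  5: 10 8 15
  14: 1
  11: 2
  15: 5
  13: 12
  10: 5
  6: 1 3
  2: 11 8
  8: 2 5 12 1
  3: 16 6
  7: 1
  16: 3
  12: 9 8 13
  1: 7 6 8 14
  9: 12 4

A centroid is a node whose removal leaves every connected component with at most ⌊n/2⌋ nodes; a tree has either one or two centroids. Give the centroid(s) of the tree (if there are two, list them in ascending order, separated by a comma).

8

If 8 is removed the pieces have sizes 6, 4, 3, 2, all ≤ ⌊16/2⌋ = 8.
No neighbour of 8 does as well, so 8 is the unique centroid.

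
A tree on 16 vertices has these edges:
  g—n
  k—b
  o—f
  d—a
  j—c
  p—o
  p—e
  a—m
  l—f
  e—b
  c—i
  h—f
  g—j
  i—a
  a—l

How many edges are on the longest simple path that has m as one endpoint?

8

A farthest node from m is k.
The path m–a–l–f–o–p–e–b–k has 8 edges.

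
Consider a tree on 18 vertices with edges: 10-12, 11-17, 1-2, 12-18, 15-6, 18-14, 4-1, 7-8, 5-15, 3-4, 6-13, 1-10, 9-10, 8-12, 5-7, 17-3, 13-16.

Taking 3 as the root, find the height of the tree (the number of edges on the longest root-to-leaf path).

11

16 sits deepest: 3–4–1–10–12–8–7–5–15–6–13–16 — 11 edges from the root.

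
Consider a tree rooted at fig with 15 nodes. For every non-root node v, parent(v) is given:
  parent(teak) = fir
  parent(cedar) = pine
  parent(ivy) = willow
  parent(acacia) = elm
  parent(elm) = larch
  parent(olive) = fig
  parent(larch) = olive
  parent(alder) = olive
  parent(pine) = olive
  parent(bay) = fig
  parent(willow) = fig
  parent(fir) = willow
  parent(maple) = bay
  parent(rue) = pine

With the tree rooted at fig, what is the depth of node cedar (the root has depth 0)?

Path from fig to cedar: fig – olive – pine – cedar, which has 3 edges.

3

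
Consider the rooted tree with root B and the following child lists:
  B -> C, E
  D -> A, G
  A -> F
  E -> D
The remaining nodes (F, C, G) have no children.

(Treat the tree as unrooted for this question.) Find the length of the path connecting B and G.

3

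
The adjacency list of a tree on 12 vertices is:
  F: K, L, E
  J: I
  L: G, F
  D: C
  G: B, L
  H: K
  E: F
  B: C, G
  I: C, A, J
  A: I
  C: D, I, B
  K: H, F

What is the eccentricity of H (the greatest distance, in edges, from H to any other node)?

8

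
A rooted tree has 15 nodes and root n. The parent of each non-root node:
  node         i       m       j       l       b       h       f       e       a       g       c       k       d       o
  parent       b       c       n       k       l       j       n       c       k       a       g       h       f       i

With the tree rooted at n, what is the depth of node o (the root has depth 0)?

7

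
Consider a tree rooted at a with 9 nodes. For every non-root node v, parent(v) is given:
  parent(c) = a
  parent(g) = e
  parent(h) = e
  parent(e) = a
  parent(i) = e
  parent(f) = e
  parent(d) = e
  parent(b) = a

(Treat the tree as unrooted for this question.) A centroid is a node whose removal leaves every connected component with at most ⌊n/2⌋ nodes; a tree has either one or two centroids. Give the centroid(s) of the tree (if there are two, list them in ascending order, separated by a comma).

e

Delete e: the remaining components have sizes 3, 1, 1, 1, 1, 1. Max 3 ≤ 4, so e is a centroid.
No neighbour of e does as well, so e is the unique centroid.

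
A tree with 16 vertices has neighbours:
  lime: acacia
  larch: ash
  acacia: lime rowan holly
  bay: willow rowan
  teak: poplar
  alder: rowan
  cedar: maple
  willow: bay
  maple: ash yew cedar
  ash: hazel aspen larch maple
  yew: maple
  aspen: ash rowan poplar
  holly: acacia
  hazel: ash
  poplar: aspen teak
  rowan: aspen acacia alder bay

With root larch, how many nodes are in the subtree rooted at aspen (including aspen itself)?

The subtree rooted at aspen contains: aspen, rowan, poplar, bay, acacia, alder, teak, willow, lime, holly — 10 nodes.

10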